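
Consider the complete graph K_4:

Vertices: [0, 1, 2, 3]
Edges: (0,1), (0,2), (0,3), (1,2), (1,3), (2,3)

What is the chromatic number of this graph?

In K_4, every vertex is adjacent to every other vertex.
Each vertex needs a unique color.
Chromatic number = 4.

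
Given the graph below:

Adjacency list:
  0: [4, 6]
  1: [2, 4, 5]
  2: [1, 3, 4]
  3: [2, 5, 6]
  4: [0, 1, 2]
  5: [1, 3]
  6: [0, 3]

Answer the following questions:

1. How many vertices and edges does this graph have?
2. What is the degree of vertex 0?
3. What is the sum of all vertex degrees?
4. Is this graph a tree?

Count: 7 vertices, 9 edges.
Vertex 0 has neighbors [4, 6], degree = 2.
Handshaking lemma: 2 * 9 = 18.
A tree on 7 vertices has 6 edges. This graph has 9 edges (3 extra). Not a tree.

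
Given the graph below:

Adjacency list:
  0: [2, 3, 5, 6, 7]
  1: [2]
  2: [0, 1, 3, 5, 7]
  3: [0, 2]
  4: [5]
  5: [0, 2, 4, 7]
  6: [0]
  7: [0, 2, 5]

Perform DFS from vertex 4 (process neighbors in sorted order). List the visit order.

DFS from vertex 4 (neighbors processed in ascending order):
Visit order: 4, 5, 0, 2, 1, 3, 7, 6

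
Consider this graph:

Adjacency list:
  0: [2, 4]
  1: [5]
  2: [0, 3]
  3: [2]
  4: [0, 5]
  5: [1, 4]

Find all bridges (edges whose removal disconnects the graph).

A bridge is an edge whose removal increases the number of connected components.
Bridges found: (0,2), (0,4), (1,5), (2,3), (4,5)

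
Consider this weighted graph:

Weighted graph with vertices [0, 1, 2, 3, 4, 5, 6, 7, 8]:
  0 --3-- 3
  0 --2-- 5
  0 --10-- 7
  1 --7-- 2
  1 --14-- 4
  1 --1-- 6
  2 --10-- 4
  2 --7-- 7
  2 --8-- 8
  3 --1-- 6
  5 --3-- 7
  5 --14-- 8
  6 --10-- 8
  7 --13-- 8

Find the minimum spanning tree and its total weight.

Applying Kruskal's algorithm (sort edges by weight, add if no cycle):
  Add (1,6) w=1
  Add (3,6) w=1
  Add (0,5) w=2
  Add (0,3) w=3
  Add (5,7) w=3
  Add (1,2) w=7
  Skip (2,7) w=7 (creates cycle)
  Add (2,8) w=8
  Skip (0,7) w=10 (creates cycle)
  Add (2,4) w=10
  Skip (6,8) w=10 (creates cycle)
  Skip (7,8) w=13 (creates cycle)
  Skip (1,4) w=14 (creates cycle)
  Skip (5,8) w=14 (creates cycle)
MST weight = 35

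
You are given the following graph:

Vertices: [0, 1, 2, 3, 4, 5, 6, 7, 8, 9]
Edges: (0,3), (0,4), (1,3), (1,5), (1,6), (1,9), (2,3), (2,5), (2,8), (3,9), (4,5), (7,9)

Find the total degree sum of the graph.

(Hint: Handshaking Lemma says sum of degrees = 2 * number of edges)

Count edges: 12 edges.
By Handshaking Lemma: sum of degrees = 2 * 12 = 24.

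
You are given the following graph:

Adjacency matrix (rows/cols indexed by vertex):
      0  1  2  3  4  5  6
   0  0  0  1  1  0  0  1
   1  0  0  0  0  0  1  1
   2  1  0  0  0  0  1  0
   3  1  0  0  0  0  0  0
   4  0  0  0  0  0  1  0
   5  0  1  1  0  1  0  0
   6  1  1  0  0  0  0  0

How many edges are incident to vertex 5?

Vertex 5 has neighbors [1, 2, 4], so deg(5) = 3.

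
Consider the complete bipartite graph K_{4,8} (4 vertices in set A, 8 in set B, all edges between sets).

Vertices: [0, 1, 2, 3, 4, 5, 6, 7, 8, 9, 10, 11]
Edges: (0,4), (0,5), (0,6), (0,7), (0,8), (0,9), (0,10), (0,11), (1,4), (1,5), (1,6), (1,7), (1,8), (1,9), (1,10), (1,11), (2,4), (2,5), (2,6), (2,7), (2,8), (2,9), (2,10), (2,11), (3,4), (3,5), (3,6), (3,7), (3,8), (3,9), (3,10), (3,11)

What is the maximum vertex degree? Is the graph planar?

Set-A vertices have degree 8; set-B vertices have degree 4. Maximum degree = max(4,8) = 8.
K_{4,8} contains K_{3,3} as a subgraph (since both sides have >= 3 vertices); by Kuratowski's theorem it is not planar.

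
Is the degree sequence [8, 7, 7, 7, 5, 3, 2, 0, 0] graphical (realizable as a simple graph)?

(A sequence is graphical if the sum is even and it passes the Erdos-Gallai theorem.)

Sum of degrees = 39. Sum is odd, so the sequence is NOT graphical.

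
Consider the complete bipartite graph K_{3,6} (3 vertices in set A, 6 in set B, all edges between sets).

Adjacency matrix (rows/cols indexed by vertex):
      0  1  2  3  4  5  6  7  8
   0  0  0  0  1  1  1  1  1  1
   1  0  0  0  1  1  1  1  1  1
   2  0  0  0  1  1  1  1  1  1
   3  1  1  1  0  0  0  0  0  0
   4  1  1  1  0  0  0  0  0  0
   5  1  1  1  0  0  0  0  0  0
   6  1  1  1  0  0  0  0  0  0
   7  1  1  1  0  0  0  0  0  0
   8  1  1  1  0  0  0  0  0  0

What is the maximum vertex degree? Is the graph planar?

Set-A vertices have degree 6; set-B vertices have degree 3. Maximum degree = max(3,6) = 6.
K_{3,6} contains K_{3,3} as a subgraph (since both sides have >= 3 vertices); by Kuratowski's theorem it is not planar.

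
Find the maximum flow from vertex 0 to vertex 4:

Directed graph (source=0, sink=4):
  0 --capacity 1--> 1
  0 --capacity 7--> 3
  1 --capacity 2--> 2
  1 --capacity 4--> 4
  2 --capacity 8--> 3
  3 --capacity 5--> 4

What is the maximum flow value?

Computing max flow:
  Flow on (0->1): 1/1
  Flow on (0->3): 5/7
  Flow on (1->4): 1/4
  Flow on (3->4): 5/5
Maximum flow = 6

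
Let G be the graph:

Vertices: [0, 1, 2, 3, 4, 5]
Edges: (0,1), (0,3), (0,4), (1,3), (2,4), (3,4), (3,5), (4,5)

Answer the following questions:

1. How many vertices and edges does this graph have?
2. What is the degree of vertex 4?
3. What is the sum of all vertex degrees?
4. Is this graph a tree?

Count: 6 vertices, 8 edges.
Vertex 4 has neighbors [0, 2, 3, 5], degree = 4.
Handshaking lemma: 2 * 8 = 16.
A tree on 6 vertices has 5 edges. This graph has 8 edges (3 extra). Not a tree.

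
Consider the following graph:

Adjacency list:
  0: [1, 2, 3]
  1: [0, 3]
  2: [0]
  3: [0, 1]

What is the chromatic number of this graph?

The graph has a maximum clique of size 3 (lower bound on chromatic number).
A valid 3-coloring: {0: 0, 1: 1, 2: 1, 3: 2}.
Chromatic number = 3.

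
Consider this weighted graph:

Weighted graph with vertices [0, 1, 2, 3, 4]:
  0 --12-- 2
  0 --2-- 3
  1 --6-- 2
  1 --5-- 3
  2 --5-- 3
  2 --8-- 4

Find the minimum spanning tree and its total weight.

Applying Kruskal's algorithm (sort edges by weight, add if no cycle):
  Add (0,3) w=2
  Add (1,3) w=5
  Add (2,3) w=5
  Skip (1,2) w=6 (creates cycle)
  Add (2,4) w=8
  Skip (0,2) w=12 (creates cycle)
MST weight = 20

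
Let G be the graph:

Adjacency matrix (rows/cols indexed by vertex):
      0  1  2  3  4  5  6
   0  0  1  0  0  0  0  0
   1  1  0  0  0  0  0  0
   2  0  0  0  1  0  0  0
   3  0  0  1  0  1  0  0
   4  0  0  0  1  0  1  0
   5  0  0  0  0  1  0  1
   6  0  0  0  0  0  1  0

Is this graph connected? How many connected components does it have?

Checking connectivity: the graph has 2 connected component(s).
Components: [[0, 1], [2, 3, 4, 5, 6]]. The graph is NOT connected.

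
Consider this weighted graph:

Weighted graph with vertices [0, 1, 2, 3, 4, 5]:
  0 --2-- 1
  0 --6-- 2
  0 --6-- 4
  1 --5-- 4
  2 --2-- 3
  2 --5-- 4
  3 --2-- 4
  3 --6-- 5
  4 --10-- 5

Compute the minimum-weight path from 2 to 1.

Using Dijkstra's algorithm from vertex 2:
Shortest path: 2 -> 0 -> 1
Total weight: 6 + 2 = 8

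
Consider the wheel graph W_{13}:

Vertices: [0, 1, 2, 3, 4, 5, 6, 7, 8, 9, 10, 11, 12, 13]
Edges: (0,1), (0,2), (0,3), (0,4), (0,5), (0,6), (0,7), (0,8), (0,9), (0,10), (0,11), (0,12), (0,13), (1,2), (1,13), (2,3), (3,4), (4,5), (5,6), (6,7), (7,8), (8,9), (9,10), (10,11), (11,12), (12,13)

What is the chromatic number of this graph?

W_{13} = C_{13} plus a hub adjacent to every cycle vertex.
The outer cycle needs 3 colors (odd cycle); the hub is adjacent to all of them so needs a fresh color.
Chromatic number = 3 + 1 = 4.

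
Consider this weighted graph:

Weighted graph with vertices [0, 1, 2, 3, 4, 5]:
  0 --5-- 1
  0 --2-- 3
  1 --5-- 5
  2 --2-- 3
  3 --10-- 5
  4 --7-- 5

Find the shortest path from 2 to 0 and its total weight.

Using Dijkstra's algorithm from vertex 2:
Shortest path: 2 -> 3 -> 0
Total weight: 2 + 2 = 4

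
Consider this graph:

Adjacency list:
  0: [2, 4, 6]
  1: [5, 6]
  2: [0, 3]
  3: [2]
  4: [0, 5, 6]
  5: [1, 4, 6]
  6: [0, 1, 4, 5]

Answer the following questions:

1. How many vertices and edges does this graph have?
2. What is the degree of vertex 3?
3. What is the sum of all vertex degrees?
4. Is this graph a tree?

Count: 7 vertices, 9 edges.
Vertex 3 has neighbors [2], degree = 1.
Handshaking lemma: 2 * 9 = 18.
A tree on 7 vertices has 6 edges. This graph has 9 edges (3 extra). Not a tree.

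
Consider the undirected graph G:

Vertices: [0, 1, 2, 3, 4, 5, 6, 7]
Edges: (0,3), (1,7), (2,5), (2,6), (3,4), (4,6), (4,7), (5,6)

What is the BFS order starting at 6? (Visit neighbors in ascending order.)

BFS from vertex 6 (neighbors processed in ascending order):
Visit order: 6, 2, 4, 5, 3, 7, 0, 1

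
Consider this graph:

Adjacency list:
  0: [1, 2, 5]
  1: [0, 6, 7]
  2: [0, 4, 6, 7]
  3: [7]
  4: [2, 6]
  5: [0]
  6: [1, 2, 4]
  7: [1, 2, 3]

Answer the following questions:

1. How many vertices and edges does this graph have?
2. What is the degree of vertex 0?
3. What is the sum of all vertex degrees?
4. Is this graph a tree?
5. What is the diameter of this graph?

Count: 8 vertices, 10 edges.
Vertex 0 has neighbors [1, 2, 5], degree = 3.
Handshaking lemma: 2 * 10 = 20.
A tree on 8 vertices has 7 edges. This graph has 10 edges (3 extra). Not a tree.
Diameter (longest shortest path) = 4.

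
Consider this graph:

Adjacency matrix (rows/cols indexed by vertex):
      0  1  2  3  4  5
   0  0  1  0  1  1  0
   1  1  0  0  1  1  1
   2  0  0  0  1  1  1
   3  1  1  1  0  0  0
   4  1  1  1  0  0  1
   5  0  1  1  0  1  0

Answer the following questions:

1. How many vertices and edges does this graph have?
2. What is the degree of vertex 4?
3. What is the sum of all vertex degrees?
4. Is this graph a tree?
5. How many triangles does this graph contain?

Count: 6 vertices, 10 edges.
Vertex 4 has neighbors [0, 1, 2, 5], degree = 4.
Handshaking lemma: 2 * 10 = 20.
A tree on 6 vertices has 5 edges. This graph has 10 edges (5 extra). Not a tree.
Number of triangles = 4.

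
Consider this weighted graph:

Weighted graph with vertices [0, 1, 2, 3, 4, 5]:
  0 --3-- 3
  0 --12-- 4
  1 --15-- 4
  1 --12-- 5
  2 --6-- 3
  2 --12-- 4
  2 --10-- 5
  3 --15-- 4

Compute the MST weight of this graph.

Applying Kruskal's algorithm (sort edges by weight, add if no cycle):
  Add (0,3) w=3
  Add (2,3) w=6
  Add (2,5) w=10
  Add (0,4) w=12
  Add (1,5) w=12
  Skip (2,4) w=12 (creates cycle)
  Skip (1,4) w=15 (creates cycle)
  Skip (3,4) w=15 (creates cycle)
MST weight = 43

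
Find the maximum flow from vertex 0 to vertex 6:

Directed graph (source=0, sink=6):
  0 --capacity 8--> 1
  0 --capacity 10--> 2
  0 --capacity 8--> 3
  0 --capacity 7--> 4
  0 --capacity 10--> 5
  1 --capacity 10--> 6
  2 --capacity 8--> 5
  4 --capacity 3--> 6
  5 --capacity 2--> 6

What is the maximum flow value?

Computing max flow:
  Flow on (0->1): 8/8
  Flow on (0->2): 2/10
  Flow on (0->4): 3/7
  Flow on (1->6): 8/10
  Flow on (2->5): 2/8
  Flow on (4->6): 3/3
  Flow on (5->6): 2/2
Maximum flow = 13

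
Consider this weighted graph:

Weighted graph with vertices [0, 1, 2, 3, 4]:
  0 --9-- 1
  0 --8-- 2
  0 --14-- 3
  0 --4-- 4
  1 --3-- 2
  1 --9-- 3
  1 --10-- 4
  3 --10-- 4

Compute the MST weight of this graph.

Applying Kruskal's algorithm (sort edges by weight, add if no cycle):
  Add (1,2) w=3
  Add (0,4) w=4
  Add (0,2) w=8
  Skip (0,1) w=9 (creates cycle)
  Add (1,3) w=9
  Skip (1,4) w=10 (creates cycle)
  Skip (3,4) w=10 (creates cycle)
  Skip (0,3) w=14 (creates cycle)
MST weight = 24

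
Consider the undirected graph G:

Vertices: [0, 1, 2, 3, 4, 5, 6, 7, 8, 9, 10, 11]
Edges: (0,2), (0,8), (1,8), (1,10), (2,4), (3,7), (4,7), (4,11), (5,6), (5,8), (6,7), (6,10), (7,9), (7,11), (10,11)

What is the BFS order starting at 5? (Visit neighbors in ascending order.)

BFS from vertex 5 (neighbors processed in ascending order):
Visit order: 5, 6, 8, 7, 10, 0, 1, 3, 4, 9, 11, 2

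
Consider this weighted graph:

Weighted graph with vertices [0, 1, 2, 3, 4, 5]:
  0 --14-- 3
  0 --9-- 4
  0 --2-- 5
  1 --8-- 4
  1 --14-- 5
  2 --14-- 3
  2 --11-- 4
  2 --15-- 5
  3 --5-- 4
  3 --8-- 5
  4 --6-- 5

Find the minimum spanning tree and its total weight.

Applying Kruskal's algorithm (sort edges by weight, add if no cycle):
  Add (0,5) w=2
  Add (3,4) w=5
  Add (4,5) w=6
  Add (1,4) w=8
  Skip (3,5) w=8 (creates cycle)
  Skip (0,4) w=9 (creates cycle)
  Add (2,4) w=11
  Skip (0,3) w=14 (creates cycle)
  Skip (1,5) w=14 (creates cycle)
  Skip (2,3) w=14 (creates cycle)
  Skip (2,5) w=15 (creates cycle)
MST weight = 32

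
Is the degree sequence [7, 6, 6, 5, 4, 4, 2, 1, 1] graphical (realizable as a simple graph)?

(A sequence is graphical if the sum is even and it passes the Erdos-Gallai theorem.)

Sum of degrees = 36. Sum is even and passes Erdos-Gallai. The sequence IS graphical.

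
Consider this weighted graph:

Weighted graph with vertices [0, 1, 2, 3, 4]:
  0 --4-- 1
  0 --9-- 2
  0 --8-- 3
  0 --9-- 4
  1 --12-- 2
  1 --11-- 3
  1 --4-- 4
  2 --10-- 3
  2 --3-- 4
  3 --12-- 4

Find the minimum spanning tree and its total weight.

Applying Kruskal's algorithm (sort edges by weight, add if no cycle):
  Add (2,4) w=3
  Add (0,1) w=4
  Add (1,4) w=4
  Add (0,3) w=8
  Skip (0,4) w=9 (creates cycle)
  Skip (0,2) w=9 (creates cycle)
  Skip (2,3) w=10 (creates cycle)
  Skip (1,3) w=11 (creates cycle)
  Skip (1,2) w=12 (creates cycle)
  Skip (3,4) w=12 (creates cycle)
MST weight = 19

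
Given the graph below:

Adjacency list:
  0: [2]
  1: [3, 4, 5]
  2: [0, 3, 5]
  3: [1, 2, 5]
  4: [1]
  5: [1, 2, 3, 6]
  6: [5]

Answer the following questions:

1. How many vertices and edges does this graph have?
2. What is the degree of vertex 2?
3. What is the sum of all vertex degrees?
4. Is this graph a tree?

Count: 7 vertices, 8 edges.
Vertex 2 has neighbors [0, 3, 5], degree = 3.
Handshaking lemma: 2 * 8 = 16.
A tree on 7 vertices has 6 edges. This graph has 8 edges (2 extra). Not a tree.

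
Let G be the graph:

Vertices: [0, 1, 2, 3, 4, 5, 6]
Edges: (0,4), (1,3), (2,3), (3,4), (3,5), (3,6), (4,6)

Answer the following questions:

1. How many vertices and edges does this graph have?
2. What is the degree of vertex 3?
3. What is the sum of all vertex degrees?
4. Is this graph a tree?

Count: 7 vertices, 7 edges.
Vertex 3 has neighbors [1, 2, 4, 5, 6], degree = 5.
Handshaking lemma: 2 * 7 = 14.
A tree on 7 vertices has 6 edges. This graph has 7 edges (1 extra). Not a tree.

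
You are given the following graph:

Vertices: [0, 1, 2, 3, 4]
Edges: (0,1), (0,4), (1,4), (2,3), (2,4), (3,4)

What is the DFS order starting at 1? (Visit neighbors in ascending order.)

DFS from vertex 1 (neighbors processed in ascending order):
Visit order: 1, 0, 4, 2, 3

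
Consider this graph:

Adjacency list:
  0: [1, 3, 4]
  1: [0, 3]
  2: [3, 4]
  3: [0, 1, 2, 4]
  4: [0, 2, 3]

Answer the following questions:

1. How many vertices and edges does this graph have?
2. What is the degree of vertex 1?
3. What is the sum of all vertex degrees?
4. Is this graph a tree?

Count: 5 vertices, 7 edges.
Vertex 1 has neighbors [0, 3], degree = 2.
Handshaking lemma: 2 * 7 = 14.
A tree on 5 vertices has 4 edges. This graph has 7 edges (3 extra). Not a tree.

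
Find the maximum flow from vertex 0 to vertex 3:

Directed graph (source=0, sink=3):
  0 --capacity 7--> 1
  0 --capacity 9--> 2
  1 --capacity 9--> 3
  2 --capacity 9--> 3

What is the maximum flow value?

Computing max flow:
  Flow on (0->1): 7/7
  Flow on (0->2): 9/9
  Flow on (1->3): 7/9
  Flow on (2->3): 9/9
Maximum flow = 16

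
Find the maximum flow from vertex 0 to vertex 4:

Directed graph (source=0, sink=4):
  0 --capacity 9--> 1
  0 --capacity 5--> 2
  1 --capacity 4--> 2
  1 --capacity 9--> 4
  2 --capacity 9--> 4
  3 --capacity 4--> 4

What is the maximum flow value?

Computing max flow:
  Flow on (0->1): 9/9
  Flow on (0->2): 5/5
  Flow on (1->4): 9/9
  Flow on (2->4): 5/9
Maximum flow = 14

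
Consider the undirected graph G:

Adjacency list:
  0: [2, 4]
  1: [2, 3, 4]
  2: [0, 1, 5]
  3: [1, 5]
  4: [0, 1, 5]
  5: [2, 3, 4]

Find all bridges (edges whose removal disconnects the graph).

No bridges found. The graph is 2-edge-connected (no single edge removal disconnects it).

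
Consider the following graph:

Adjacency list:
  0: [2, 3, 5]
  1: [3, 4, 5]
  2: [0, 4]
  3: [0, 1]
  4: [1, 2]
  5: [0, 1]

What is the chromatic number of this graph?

The graph has a maximum clique of size 2 (lower bound on chromatic number).
A valid 3-coloring: {0: 0, 1: 0, 2: 1, 3: 1, 4: 2, 5: 1}.
No proper 2-coloring exists (verified by exhaustive search).
Chromatic number = 3.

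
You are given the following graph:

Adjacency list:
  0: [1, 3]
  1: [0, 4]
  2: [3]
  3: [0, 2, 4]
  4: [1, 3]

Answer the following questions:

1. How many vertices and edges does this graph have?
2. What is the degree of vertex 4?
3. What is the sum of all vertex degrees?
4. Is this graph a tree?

Count: 5 vertices, 5 edges.
Vertex 4 has neighbors [1, 3], degree = 2.
Handshaking lemma: 2 * 5 = 10.
A tree on 5 vertices has 4 edges. This graph has 5 edges (1 extra). Not a tree.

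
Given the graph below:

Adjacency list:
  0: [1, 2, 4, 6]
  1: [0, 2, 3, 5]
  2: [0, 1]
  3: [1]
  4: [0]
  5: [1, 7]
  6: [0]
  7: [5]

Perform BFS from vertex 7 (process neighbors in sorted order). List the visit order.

BFS from vertex 7 (neighbors processed in ascending order):
Visit order: 7, 5, 1, 0, 2, 3, 4, 6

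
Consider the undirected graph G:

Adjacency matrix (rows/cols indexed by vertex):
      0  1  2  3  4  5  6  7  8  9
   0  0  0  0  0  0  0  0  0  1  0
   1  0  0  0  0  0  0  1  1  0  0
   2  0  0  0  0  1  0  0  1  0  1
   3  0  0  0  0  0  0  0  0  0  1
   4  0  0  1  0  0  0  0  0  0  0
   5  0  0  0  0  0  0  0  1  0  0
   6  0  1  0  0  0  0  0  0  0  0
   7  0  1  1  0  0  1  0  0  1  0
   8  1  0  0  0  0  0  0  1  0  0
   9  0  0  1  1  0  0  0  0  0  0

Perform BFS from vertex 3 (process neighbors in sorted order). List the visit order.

BFS from vertex 3 (neighbors processed in ascending order):
Visit order: 3, 9, 2, 4, 7, 1, 5, 8, 6, 0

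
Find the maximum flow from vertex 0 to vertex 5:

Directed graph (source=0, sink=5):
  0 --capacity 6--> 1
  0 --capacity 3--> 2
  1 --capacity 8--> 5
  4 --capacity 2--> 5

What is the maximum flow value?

Computing max flow:
  Flow on (0->1): 6/6
  Flow on (1->5): 6/8
Maximum flow = 6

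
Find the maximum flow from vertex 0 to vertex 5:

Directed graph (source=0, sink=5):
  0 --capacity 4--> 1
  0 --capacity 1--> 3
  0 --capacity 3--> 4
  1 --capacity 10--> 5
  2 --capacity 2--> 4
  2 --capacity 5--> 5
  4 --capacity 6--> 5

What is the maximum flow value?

Computing max flow:
  Flow on (0->1): 4/4
  Flow on (0->4): 3/3
  Flow on (1->5): 4/10
  Flow on (4->5): 3/6
Maximum flow = 7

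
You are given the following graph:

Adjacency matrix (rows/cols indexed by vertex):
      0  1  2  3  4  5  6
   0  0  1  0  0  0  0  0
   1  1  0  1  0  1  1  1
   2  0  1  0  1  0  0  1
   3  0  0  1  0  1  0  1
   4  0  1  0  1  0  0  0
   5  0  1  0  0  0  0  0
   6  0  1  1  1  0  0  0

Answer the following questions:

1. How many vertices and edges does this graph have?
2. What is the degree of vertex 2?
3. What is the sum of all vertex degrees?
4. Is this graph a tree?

Count: 7 vertices, 9 edges.
Vertex 2 has neighbors [1, 3, 6], degree = 3.
Handshaking lemma: 2 * 9 = 18.
A tree on 7 vertices has 6 edges. This graph has 9 edges (3 extra). Not a tree.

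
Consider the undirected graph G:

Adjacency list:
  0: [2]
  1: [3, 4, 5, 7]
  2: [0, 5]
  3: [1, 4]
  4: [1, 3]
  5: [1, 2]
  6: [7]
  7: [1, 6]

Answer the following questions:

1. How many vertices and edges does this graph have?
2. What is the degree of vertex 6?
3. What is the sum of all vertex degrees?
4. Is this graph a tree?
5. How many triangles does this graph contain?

Count: 8 vertices, 8 edges.
Vertex 6 has neighbors [7], degree = 1.
Handshaking lemma: 2 * 8 = 16.
A tree on 8 vertices has 7 edges. This graph has 8 edges (1 extra). Not a tree.
Number of triangles = 1.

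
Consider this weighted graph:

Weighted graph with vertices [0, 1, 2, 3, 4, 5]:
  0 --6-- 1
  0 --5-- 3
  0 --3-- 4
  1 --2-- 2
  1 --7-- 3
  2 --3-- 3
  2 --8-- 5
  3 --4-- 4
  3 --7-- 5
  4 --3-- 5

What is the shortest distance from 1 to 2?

Using Dijkstra's algorithm from vertex 1:
Shortest path: 1 -> 2
Total weight: 2 = 2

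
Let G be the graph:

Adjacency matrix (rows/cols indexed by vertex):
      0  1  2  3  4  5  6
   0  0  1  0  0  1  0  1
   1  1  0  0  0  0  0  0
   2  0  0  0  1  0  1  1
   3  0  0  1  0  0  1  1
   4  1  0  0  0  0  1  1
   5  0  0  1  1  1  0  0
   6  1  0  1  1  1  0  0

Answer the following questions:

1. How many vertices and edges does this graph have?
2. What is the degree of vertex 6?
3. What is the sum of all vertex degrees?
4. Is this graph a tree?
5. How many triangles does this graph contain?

Count: 7 vertices, 10 edges.
Vertex 6 has neighbors [0, 2, 3, 4], degree = 4.
Handshaking lemma: 2 * 10 = 20.
A tree on 7 vertices has 6 edges. This graph has 10 edges (4 extra). Not a tree.
Number of triangles = 3.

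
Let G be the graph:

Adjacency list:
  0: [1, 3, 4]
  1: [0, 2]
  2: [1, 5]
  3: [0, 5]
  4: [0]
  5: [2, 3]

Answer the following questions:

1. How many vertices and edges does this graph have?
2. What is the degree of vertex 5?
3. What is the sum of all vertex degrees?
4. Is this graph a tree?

Count: 6 vertices, 6 edges.
Vertex 5 has neighbors [2, 3], degree = 2.
Handshaking lemma: 2 * 6 = 12.
A tree on 6 vertices has 5 edges. This graph has 6 edges (1 extra). Not a tree.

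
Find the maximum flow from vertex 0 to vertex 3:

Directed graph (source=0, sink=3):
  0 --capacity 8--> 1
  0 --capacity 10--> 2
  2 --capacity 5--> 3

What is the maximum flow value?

Computing max flow:
  Flow on (0->2): 5/10
  Flow on (2->3): 5/5
Maximum flow = 5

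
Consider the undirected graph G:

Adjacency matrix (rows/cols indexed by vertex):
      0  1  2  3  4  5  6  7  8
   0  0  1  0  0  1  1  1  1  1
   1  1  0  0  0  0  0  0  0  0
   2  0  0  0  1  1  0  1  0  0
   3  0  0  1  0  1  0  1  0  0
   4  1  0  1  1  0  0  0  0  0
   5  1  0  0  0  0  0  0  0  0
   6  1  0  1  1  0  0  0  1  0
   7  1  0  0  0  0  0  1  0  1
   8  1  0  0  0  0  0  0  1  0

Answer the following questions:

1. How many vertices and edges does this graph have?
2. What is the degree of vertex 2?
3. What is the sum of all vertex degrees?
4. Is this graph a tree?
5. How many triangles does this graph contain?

Count: 9 vertices, 13 edges.
Vertex 2 has neighbors [3, 4, 6], degree = 3.
Handshaking lemma: 2 * 13 = 26.
A tree on 9 vertices has 8 edges. This graph has 13 edges (5 extra). Not a tree.
Number of triangles = 4.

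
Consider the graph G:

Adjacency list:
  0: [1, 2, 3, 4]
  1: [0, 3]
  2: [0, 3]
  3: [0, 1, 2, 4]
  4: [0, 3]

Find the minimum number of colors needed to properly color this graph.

The graph has a maximum clique of size 3 (lower bound on chromatic number).
A valid 3-coloring: {0: 0, 1: 2, 2: 2, 3: 1, 4: 2}.
Chromatic number = 3.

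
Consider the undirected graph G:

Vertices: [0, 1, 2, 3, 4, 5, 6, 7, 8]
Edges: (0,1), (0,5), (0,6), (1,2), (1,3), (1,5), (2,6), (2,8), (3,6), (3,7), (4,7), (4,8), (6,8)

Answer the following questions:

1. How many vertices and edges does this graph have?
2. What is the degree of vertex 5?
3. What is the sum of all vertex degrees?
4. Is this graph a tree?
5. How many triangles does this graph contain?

Count: 9 vertices, 13 edges.
Vertex 5 has neighbors [0, 1], degree = 2.
Handshaking lemma: 2 * 13 = 26.
A tree on 9 vertices has 8 edges. This graph has 13 edges (5 extra). Not a tree.
Number of triangles = 2.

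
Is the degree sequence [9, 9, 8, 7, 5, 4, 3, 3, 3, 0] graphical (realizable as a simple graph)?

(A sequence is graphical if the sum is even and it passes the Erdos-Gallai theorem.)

Sum of degrees = 51. Sum is odd, so the sequence is NOT graphical.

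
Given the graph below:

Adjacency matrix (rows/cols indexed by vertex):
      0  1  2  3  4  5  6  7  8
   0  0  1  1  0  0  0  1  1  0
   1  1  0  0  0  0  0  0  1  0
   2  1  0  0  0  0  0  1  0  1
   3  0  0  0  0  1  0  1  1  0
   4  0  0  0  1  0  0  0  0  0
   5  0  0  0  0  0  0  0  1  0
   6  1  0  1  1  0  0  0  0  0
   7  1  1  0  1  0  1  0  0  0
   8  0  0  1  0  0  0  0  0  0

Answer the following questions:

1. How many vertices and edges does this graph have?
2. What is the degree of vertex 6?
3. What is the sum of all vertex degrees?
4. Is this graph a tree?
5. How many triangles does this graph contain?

Count: 9 vertices, 11 edges.
Vertex 6 has neighbors [0, 2, 3], degree = 3.
Handshaking lemma: 2 * 11 = 22.
A tree on 9 vertices has 8 edges. This graph has 11 edges (3 extra). Not a tree.
Number of triangles = 2.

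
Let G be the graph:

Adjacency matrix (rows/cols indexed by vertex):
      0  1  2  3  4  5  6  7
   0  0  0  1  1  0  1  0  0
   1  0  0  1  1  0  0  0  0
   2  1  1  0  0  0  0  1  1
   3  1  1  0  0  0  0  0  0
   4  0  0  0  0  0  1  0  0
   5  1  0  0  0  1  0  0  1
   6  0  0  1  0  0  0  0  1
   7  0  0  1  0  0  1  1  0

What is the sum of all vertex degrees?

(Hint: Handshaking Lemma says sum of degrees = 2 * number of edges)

Count edges: 10 edges.
By Handshaking Lemma: sum of degrees = 2 * 10 = 20.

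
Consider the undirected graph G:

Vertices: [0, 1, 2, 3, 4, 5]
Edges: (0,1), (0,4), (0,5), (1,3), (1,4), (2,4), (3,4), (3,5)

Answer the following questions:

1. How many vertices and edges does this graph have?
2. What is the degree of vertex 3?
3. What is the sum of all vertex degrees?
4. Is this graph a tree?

Count: 6 vertices, 8 edges.
Vertex 3 has neighbors [1, 4, 5], degree = 3.
Handshaking lemma: 2 * 8 = 16.
A tree on 6 vertices has 5 edges. This graph has 8 edges (3 extra). Not a tree.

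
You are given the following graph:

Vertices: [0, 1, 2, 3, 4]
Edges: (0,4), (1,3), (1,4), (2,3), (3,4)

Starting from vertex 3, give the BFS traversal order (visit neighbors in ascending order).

BFS from vertex 3 (neighbors processed in ascending order):
Visit order: 3, 1, 2, 4, 0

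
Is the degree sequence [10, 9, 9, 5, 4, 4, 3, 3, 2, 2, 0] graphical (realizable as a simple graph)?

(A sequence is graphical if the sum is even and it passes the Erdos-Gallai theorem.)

Sum of degrees = 51. Sum is odd, so the sequence is NOT graphical.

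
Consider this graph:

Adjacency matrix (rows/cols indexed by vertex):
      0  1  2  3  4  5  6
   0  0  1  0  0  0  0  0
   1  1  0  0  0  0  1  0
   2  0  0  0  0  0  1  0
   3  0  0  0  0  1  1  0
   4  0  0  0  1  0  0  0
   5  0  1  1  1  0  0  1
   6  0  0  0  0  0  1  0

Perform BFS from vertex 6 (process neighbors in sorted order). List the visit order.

BFS from vertex 6 (neighbors processed in ascending order):
Visit order: 6, 5, 1, 2, 3, 0, 4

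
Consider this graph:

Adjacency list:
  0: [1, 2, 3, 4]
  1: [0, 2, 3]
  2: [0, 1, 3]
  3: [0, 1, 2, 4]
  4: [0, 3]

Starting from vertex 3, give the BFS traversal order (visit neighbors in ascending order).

BFS from vertex 3 (neighbors processed in ascending order):
Visit order: 3, 0, 1, 2, 4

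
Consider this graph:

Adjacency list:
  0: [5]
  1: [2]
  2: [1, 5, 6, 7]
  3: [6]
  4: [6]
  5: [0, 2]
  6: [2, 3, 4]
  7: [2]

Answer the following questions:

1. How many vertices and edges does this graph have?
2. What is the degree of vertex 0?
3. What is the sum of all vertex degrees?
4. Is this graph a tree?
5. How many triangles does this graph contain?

Count: 8 vertices, 7 edges.
Vertex 0 has neighbors [5], degree = 1.
Handshaking lemma: 2 * 7 = 14.
A graph is a tree iff it is connected and has exactly n-1 edges. This graph is connected (all 8 vertices in one component) and has 8-1 = 7 edges. It is a tree.
Number of triangles = 0.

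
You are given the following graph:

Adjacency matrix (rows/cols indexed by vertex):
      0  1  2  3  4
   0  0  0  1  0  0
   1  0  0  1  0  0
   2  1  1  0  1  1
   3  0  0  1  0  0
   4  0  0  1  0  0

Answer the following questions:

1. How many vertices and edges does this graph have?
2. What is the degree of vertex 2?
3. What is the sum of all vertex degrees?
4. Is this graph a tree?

Count: 5 vertices, 4 edges.
Vertex 2 has neighbors [0, 1, 3, 4], degree = 4.
Handshaking lemma: 2 * 4 = 8.
A graph is a tree iff it is connected and has exactly n-1 edges. This graph is connected (all 5 vertices in one component) and has 5-1 = 4 edges. It is a tree.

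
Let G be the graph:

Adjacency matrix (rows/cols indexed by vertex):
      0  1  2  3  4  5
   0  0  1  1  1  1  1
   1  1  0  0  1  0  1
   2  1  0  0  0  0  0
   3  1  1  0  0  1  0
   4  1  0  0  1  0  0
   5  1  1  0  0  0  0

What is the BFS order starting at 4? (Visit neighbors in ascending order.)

BFS from vertex 4 (neighbors processed in ascending order):
Visit order: 4, 0, 3, 1, 2, 5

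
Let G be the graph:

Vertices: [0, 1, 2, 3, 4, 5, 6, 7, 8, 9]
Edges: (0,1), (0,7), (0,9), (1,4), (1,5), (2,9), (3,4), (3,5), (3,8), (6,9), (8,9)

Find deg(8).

Vertex 8 has neighbors [3, 9], so deg(8) = 2.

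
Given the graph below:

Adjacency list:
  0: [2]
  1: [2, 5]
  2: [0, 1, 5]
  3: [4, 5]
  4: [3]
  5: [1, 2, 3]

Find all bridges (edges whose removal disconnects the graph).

A bridge is an edge whose removal increases the number of connected components.
Bridges found: (0,2), (3,4), (3,5)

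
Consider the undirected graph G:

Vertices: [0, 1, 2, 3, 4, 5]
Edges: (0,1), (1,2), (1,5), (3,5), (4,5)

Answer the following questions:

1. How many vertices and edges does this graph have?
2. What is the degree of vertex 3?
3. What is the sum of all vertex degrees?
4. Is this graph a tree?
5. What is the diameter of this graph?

Count: 6 vertices, 5 edges.
Vertex 3 has neighbors [5], degree = 1.
Handshaking lemma: 2 * 5 = 10.
A graph is a tree iff it is connected and has exactly n-1 edges. This graph is connected (all 6 vertices in one component) and has 6-1 = 5 edges. It is a tree.
Diameter (longest shortest path) = 3.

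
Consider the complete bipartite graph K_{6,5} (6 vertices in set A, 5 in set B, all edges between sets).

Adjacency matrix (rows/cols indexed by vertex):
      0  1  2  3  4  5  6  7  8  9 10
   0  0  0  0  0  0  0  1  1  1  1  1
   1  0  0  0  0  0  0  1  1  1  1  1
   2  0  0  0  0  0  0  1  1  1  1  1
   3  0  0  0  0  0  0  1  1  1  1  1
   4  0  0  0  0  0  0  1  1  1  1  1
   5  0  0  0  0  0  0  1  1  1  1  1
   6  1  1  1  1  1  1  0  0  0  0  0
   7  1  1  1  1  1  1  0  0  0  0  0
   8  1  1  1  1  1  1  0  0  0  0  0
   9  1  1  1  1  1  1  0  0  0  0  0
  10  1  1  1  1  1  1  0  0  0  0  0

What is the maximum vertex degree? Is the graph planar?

Set-A vertices have degree 5; set-B vertices have degree 6. Maximum degree = max(6,5) = 6.
K_{6,5} contains K_{3,3} as a subgraph (since both sides have >= 3 vertices); by Kuratowski's theorem it is not planar.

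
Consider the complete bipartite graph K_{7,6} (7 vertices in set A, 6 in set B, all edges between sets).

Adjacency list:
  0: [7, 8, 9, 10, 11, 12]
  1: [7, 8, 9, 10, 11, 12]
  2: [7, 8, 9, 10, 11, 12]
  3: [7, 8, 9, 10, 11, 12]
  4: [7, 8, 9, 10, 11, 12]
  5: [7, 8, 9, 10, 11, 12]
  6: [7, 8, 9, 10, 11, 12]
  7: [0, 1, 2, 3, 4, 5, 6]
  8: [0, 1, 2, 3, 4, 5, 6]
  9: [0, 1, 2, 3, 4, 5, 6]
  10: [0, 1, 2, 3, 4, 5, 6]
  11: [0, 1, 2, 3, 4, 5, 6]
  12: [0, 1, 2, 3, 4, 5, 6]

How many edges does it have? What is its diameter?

K_{7,6} has 7 * 6 = 42 edges.
Any vertex reaches any opposite-side vertex in 1 step; same-side vertices reach in 2 steps via any opposite-side vertex.
Diameter = 2.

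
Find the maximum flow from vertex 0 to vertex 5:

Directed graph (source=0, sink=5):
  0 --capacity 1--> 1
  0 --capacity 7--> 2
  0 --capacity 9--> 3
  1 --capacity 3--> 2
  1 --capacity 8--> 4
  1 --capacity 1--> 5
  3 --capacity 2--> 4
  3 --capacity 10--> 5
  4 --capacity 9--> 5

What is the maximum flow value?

Computing max flow:
  Flow on (0->1): 1/1
  Flow on (0->3): 9/9
  Flow on (1->5): 1/1
  Flow on (3->5): 9/10
Maximum flow = 10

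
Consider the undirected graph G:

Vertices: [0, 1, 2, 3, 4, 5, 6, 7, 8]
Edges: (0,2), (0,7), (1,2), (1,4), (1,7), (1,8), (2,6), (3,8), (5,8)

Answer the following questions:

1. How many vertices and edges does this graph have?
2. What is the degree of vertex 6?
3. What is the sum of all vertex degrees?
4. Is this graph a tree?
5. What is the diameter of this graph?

Count: 9 vertices, 9 edges.
Vertex 6 has neighbors [2], degree = 1.
Handshaking lemma: 2 * 9 = 18.
A tree on 9 vertices has 8 edges. This graph has 9 edges (1 extra). Not a tree.
Diameter (longest shortest path) = 4.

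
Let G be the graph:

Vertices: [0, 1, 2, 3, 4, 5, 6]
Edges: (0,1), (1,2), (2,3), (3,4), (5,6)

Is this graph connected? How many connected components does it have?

Checking connectivity: the graph has 2 connected component(s).
Components: [[0, 1, 2, 3, 4], [5, 6]]. The graph is NOT connected.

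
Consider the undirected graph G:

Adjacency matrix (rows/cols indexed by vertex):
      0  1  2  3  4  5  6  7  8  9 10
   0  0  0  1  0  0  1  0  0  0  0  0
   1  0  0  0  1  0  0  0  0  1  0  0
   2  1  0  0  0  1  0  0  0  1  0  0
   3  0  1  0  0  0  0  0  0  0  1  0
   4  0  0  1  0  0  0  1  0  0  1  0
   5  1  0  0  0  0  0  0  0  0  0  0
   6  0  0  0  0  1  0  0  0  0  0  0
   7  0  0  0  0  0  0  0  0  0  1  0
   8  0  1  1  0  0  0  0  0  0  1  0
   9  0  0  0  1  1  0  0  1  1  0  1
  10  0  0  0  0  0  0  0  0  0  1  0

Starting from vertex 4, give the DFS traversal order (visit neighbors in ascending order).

DFS from vertex 4 (neighbors processed in ascending order):
Visit order: 4, 2, 0, 5, 8, 1, 3, 9, 7, 10, 6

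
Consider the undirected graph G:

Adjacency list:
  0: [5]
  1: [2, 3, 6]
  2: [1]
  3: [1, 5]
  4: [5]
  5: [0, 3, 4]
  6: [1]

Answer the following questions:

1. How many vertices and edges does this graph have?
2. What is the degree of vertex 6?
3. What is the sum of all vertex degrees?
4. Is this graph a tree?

Count: 7 vertices, 6 edges.
Vertex 6 has neighbors [1], degree = 1.
Handshaking lemma: 2 * 6 = 12.
A graph is a tree iff it is connected and has exactly n-1 edges. This graph is connected (all 7 vertices in one component) and has 7-1 = 6 edges. It is a tree.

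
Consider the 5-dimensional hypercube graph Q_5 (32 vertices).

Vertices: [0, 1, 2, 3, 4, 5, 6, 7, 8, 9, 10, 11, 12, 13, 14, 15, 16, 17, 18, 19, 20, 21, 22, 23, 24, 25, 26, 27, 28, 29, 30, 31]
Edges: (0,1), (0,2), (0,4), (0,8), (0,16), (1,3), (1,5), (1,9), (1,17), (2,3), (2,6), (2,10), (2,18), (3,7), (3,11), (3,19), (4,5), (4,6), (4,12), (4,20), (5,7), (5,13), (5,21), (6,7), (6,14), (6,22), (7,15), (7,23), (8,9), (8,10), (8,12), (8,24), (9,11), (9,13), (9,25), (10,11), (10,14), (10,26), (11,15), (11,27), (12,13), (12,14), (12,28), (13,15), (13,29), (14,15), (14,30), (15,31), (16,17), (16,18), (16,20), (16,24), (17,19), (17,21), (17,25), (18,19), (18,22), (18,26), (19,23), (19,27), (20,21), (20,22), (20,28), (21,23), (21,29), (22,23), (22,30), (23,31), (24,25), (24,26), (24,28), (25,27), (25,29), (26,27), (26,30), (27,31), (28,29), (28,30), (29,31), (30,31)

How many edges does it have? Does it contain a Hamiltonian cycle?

Q_5 has 32 * 5 / 2 = 80 edges.
Q_5 (d >= 2) always has a Hamiltonian cycle: a 5-bit cyclic Gray code visits every vertex exactly once and returns to the start.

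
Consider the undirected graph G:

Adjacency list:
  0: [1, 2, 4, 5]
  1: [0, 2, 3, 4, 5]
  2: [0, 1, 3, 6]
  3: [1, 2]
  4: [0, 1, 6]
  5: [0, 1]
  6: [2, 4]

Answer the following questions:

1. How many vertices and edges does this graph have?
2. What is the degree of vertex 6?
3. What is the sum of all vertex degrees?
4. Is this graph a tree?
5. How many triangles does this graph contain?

Count: 7 vertices, 11 edges.
Vertex 6 has neighbors [2, 4], degree = 2.
Handshaking lemma: 2 * 11 = 22.
A tree on 7 vertices has 6 edges. This graph has 11 edges (5 extra). Not a tree.
Number of triangles = 4.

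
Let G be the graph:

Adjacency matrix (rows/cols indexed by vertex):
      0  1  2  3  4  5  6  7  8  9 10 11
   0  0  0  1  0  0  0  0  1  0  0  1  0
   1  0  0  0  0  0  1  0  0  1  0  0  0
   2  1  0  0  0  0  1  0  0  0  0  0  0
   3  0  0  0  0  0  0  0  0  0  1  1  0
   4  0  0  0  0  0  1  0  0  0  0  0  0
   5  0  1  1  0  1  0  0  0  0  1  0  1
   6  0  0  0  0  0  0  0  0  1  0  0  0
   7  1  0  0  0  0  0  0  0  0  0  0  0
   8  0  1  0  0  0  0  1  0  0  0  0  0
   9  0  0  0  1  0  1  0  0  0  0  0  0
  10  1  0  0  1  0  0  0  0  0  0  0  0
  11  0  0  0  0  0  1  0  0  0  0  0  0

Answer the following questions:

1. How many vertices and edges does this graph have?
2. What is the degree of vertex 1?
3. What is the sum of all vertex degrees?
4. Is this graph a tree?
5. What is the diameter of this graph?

Count: 12 vertices, 12 edges.
Vertex 1 has neighbors [5, 8], degree = 2.
Handshaking lemma: 2 * 12 = 24.
A tree on 12 vertices has 11 edges. This graph has 12 edges (1 extra). Not a tree.
Diameter (longest shortest path) = 6.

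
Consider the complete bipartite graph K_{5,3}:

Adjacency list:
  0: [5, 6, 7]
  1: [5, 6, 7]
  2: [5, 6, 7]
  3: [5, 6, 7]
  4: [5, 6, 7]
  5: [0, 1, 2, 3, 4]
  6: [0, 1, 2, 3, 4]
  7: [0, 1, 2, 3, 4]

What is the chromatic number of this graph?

K_{5,3} is bipartite: vertices split into two independent sets of size 5 and 3.
Color one set 0, the other 1. No adjacent vertices share a color.
Chromatic number = 2.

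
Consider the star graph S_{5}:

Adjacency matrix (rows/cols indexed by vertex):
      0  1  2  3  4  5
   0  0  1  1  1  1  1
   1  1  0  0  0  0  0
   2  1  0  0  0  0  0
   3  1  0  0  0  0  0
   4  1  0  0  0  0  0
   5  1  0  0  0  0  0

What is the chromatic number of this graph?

S_{5} has one hub adjacent to 5 leaves; leaves are pairwise non-adjacent.
Color the hub 0 and every leaf 1.
Chromatic number = 2.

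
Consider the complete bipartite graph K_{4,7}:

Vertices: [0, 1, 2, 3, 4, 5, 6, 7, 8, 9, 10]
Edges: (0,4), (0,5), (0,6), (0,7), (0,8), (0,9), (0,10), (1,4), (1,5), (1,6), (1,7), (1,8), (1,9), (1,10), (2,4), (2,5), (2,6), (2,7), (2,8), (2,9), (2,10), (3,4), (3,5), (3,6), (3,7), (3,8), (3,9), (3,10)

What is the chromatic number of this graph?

K_{4,7} is bipartite: vertices split into two independent sets of size 4 and 7.
Color one set 0, the other 1. No adjacent vertices share a color.
Chromatic number = 2.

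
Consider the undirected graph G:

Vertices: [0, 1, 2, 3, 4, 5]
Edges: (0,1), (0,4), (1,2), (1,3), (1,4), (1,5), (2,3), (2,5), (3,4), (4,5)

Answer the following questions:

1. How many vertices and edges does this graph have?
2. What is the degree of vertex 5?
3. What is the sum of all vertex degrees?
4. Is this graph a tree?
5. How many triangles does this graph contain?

Count: 6 vertices, 10 edges.
Vertex 5 has neighbors [1, 2, 4], degree = 3.
Handshaking lemma: 2 * 10 = 20.
A tree on 6 vertices has 5 edges. This graph has 10 edges (5 extra). Not a tree.
Number of triangles = 5.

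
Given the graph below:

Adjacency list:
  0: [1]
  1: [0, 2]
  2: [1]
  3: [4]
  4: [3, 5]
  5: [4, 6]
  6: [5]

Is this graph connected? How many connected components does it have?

Checking connectivity: the graph has 2 connected component(s).
Components: [[0, 1, 2], [3, 4, 5, 6]]. The graph is NOT connected.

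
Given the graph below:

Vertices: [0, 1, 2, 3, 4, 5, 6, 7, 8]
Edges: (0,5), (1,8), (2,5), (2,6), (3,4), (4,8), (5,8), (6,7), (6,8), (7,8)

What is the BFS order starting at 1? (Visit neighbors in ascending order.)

BFS from vertex 1 (neighbors processed in ascending order):
Visit order: 1, 8, 4, 5, 6, 7, 3, 0, 2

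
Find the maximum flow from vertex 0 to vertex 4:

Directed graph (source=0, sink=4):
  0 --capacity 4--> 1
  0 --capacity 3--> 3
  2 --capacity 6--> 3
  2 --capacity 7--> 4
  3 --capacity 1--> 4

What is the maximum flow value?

Computing max flow:
  Flow on (0->3): 1/3
  Flow on (3->4): 1/1
Maximum flow = 1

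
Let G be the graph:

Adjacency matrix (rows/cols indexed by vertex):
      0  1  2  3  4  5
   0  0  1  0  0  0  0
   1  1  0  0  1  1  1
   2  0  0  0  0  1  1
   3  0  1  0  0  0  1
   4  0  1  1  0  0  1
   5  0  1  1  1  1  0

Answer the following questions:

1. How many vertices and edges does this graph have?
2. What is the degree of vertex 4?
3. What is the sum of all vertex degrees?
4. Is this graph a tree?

Count: 6 vertices, 8 edges.
Vertex 4 has neighbors [1, 2, 5], degree = 3.
Handshaking lemma: 2 * 8 = 16.
A tree on 6 vertices has 5 edges. This graph has 8 edges (3 extra). Not a tree.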